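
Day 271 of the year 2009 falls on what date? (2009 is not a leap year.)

January has 31 days (271 − 31 = 240 remain).
February has 28 days (240 − 28 = 212 remain).
March has 31 days (212 − 31 = 181 remain).
April has 30 days (181 − 30 = 151 remain).
May has 31 days (151 − 31 = 120 remain).
June has 30 days (120 − 30 = 90 remain).
July has 31 days (90 − 31 = 59 remain).
August has 31 days (59 − 31 = 28 remain).
28 into September → September 28.

September 28, 2009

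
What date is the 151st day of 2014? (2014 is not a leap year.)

May 31, 2014

January has 31 days (151 − 31 = 120 remain).
February has 28 days (120 − 28 = 92 remain).
March has 31 days (92 − 31 = 61 remain).
April has 30 days (61 − 30 = 31 remain).
31 into May → May 31.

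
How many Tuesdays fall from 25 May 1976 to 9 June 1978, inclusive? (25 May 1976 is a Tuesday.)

107

25 May 1976 is a Tuesday; the first Tuesday on or after it is 25 May 1976.
From 25 May 1976 to 9 June 1978: 220 + 365 + 160 = 745 days (rest of 1976, 1977, to 9 June 1978 in 1978).
745 ÷ 7 = 106 full weeks with remainder 3, so 106 more Tuesdays after the first → 107.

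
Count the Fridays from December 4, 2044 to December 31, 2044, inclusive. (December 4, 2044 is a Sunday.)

4

December 4, 2044 is a Sunday; the first Friday on or after it is December 9, 2044 (5 days later).
From December 9, 2044 to December 31, 2044 is 31 − 9 = 22 days.
22 ÷ 7 = 3 full weeks with remainder 1, so 3 more Fridays after the first → 4.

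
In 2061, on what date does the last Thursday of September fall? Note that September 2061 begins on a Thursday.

September 2061 begins on a Thursday, so the first Thursday is September 1.
September 2061 has 30 days. Adding weeks: 1, 8, 15, 22, 29 — the last one ≤ 30 is the 29th.

2061-09-29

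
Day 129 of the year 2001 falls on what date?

2001-05-09

January has 31 days (129 − 31 = 98 remain).
February has 28 days (98 − 28 = 70 remain).
March has 31 days (70 − 31 = 39 remain).
April has 30 days (39 − 30 = 9 remain).
9 into May → May 9.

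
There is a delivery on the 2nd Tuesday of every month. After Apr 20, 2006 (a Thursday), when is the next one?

May 9, 2006

Apr 2006 starts on a Saturday; its first Tuesday is the 4th, so the 2nd Tuesday is the 11th — Apr 11, 2006.
That is not after Apr 20, 2006, so look at May 2006.
May 2006 starts on a Monday; its first Tuesday is the 2nd, so the 2nd Tuesday is the 9th — May 9, 2006.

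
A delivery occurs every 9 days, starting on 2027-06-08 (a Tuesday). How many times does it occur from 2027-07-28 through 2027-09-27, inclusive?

7

Occurrences land 9·i days after 2027-06-08 for i = 0, 1, 2, …
2027-07-28 is 50 days after the start; 50 ÷ 9 = 5 remainder 5; since the remainder is 5, round up to i = 6. First occurrence in the window: #7 on 2027-08-01 (6×9 = 54 days in).
2027-09-27 is 111 days after the start; 111 ÷ 9 = 12 remainder 3. Last occurrence in the window: #13 on 2027-09-24.
Occurrences #7 through #13: 7 in total.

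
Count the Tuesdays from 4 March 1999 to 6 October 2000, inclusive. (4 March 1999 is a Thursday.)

83

4 March 1999 is a Thursday; the first Tuesday on or after it is 9 March 1999 (5 days later).
From 9 March 1999 to 6 October 2000: 297 + 280 = 577 days (rest of 1999, to 6 October 2000 in 2000).
577 ÷ 7 = 82 full weeks with remainder 3, so 82 more Tuesdays after the first → 83.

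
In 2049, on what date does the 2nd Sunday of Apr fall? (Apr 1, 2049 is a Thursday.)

Apr 11, 2049

Apr 2049 begins on a Thursday, so the first Sunday is Apr 4 (3 days later).
The 2nd Sunday is 1 weeks later: 4 + 7 = 11.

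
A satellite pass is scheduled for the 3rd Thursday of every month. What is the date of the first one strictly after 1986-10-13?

October 1986 starts on a Wednesday; its first Thursday is the 2nd, so the 3rd Thursday is the 16th — 1986-10-16.
1986-10-16 is after 1986-10-13, so that is the next one.

1986-10-16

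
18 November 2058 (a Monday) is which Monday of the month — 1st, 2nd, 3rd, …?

3rd

Day 18 falls in week ⌈18/7⌉ of the month.
Days 1–7 hold the 1st Monday, 8–14 the 2nd, 15–21 the 3rd, 22–28 the 4th, 29–31 the 5th.
18 is in the range for the 3rd.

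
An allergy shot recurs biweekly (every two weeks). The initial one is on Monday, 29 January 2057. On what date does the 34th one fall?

The 34th occurrence is 33 intervals after the first: 33 × 14 = 462 days after 29 January 2057.
January has 31 days — 2 days to the end of January leaves 460.
From end of January to end of 2057 is 334 days (126 left).
January has 31 days (95 left).
February has 28 days (67 left).
March has 31 days (36 left).
April has 30 days (6 left).
6 days into May → 6 May 2058.

6 May 2058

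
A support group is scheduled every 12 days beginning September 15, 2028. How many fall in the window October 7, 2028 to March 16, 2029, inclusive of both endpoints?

14

Occurrences land 12·i days after September 15, 2028 for i = 0, 1, 2, …
October 7, 2028 is 22 days after the start; 22 ÷ 12 = 1 remainder 10; since the remainder is 10, round up to i = 2. First occurrence in the window: #3 on October 9, 2028 (2×12 = 24 days in).
March 16, 2029 is 182 days after the start; 182 ÷ 12 = 15 remainder 2. Last occurrence in the window: #16 on March 14, 2029.
Occurrences #3 through #16: 14 in total.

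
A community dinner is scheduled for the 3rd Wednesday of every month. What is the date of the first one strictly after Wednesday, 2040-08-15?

August 2040 starts on a Wednesday; its first Wednesday is the 1st, so the 3rd Wednesday is the 15th — 2040-08-15.
That is not after 2040-08-15, so look at September 2040.
September 2040 starts on a Saturday; its first Wednesday is the 5th, so the 3rd Wednesday is the 19th — 2040-09-19.

2040-09-19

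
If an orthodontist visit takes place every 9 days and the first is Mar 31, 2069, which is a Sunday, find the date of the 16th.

The 16th occurrence is 15 intervals after the first: 15 × 9 = 135 days after Mar 31, 2069.
Mar has 31 days — 0 days to the end of Mar leaves 135.
Apr has 30 days (105 left).
May has 31 days (74 left).
Jun has 30 days (44 left).
Jul has 31 days (13 left).
13 days into Aug → Aug 13, 2069.

Aug 13, 2069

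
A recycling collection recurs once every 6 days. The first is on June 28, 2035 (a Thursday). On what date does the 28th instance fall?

December 7, 2035

The 28th occurrence is 27 intervals after the first: 27 × 6 = 162 days after June 28, 2035.
June has 30 days — 2 days to the end of June leaves 160.
July has 31 days (129 left).
August has 31 days (98 left).
September has 30 days (68 left).
October has 31 days (37 left).
November has 30 days (7 left).
7 days into December → December 7, 2035.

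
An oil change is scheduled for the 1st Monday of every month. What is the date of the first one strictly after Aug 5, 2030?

Aug 2030 starts on a Thursday, so its 1st Monday is Aug 5, 2030 (4 days in).
That is not after Aug 5, 2030, so look at Sep 2030.
Sep 2030 starts on a Sunday, so its 1st Monday is Sep 2, 2030 (1 day in).

Sep 2, 2030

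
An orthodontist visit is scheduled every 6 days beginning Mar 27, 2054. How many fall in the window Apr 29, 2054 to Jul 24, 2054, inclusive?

Occurrences land 6·i days after Mar 27, 2054 for i = 0, 1, 2, …
Apr 29, 2054 is 33 days after the start; 33 ÷ 6 = 5 remainder 3; since the remainder is 3, round up to i = 6. First occurrence in the window: #7 on May 2, 2054 (6×6 = 36 days in).
Jul 24, 2054 is 119 days after the start; 119 ÷ 6 = 19 remainder 5. Last occurrence in the window: #20 on Jul 19, 2054.
Occurrences #7 through #20: 14 in total.

14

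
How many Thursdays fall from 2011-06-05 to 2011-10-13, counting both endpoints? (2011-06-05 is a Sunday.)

19

2011-06-05 is a Sunday; the first Thursday on or after it is 2011-06-09 (4 days later).
From 2011-06-09 to 2011-10-13: 21 + 31 + 31 + 30 + 13 = 126 days (rest of June, July, August, September, October).
126 ÷ 7 = 18 full weeks with remainder 0, so 18 more Thursdays after the first → 19.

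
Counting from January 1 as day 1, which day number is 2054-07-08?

Days in months before July: 31 + 28 + 31 + 30 + 31 + 30 = 181.
Plus 8 days into July → day 189.

189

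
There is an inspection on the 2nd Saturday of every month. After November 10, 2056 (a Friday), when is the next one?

November 11, 2056

November 2056 starts on a Wednesday; its first Saturday is the 4th, so the 2nd Saturday is the 11th — November 11, 2056.
November 11, 2056 is after November 10, 2056, so that is the next one.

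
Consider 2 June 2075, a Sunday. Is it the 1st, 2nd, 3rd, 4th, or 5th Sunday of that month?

Day 2 falls in week ⌈2/7⌉ of the month.
Days 1–7 hold the 1st Sunday, 8–14 the 2nd, 15–21 the 3rd, 22–28 the 4th, 29–31 the 5th.
2 is in the range for the 1st.

1st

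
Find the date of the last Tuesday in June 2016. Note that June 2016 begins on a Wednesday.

June 2016 begins on a Wednesday, so the first Tuesday is June 7 (6 days later).
June 2016 has 30 days. Adding weeks: 7, 14, 21, 28 — the last one ≤ 30 is the 28th.

June 28, 2016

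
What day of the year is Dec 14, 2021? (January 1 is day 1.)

348

Days in months before Dec: 31 + 28 + 31 + 30 + 31 + 30 + 31 + 31 + 30 + 31 + 30 = 334.
Plus 14 days into Dec → day 348.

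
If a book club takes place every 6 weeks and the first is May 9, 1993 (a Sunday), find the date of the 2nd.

Jun 20, 1993

The 2nd occurrence is 1 interval after the first: 1 × 42 = 42 days after May 9, 1993.
May has 31 days — 22 days to the end of May leaves 20.
20 days into Jun → Jun 20, 1993.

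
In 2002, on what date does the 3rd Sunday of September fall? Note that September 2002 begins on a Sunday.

September 15, 2002

September 2002 begins on a Sunday, so the first Sunday is September 1.
The 3rd Sunday is 2 weeks later: 1 + 14 = 15.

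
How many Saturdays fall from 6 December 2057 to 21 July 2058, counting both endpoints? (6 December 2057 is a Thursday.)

33

6 December 2057 is a Thursday; the first Saturday on or after it is 8 December 2057 (2 days later).
From 8 December 2057 to 21 July 2058: 23 + 31 + 28 + 31 + 30 + 31 + 30 + 21 = 225 days (rest of December, January, February, March, April, May, June, July).
225 ÷ 7 = 32 full weeks with remainder 1, so 32 more Saturdays after the first → 33.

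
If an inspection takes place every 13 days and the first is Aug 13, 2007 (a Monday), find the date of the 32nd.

The 32nd occurrence is 31 intervals after the first: 31 × 13 = 403 days after Aug 13, 2007.
Aug has 31 days — 18 days to the end of Aug leaves 385.
Sep has 30 days (355 left).
Oct has 31 days (324 left).
Nov has 30 days (294 left).
Dec has 31 days (263 left).
Jan has 31 days (232 left).
Feb has 29 days (203 left).
Mar has 31 days (172 left).
Apr has 30 days (142 left).
May has 31 days (111 left).
Jun has 30 days (81 left).
Jul has 31 days (50 left).
Aug has 31 days (19 left).
19 days into Sep → Sep 19, 2008.

Sep 19, 2008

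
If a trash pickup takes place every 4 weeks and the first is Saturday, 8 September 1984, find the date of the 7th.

23 February 1985

The 7th occurrence is 6 intervals after the first: 6 × 28 = 168 days after 8 September 1984.
September has 30 days — 22 days to the end of September leaves 146.
October has 31 days (115 left).
November has 30 days (85 left).
December has 31 days (54 left).
January has 31 days (23 left).
23 days into February → 23 February 1985.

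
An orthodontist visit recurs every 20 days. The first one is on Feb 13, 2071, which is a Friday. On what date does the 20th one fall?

Feb 28, 2072

The 20th occurrence is 19 intervals after the first: 19 × 20 = 380 days after Feb 13, 2071.
Feb has 28 days — 15 days to the end of Feb leaves 365.
Mar has 31 days (334 left).
Apr has 30 days (304 left).
May has 31 days (273 left).
Jun has 30 days (243 left).
Jul has 31 days (212 left).
Aug has 31 days (181 left).
Sep has 30 days (151 left).
Oct has 31 days (120 left).
Nov has 30 days (90 left).
Dec has 31 days (59 left).
Jan has 31 days (28 left).
28 days into Feb → Feb 28, 2072.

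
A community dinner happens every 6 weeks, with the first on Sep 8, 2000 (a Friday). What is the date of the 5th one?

The 5th occurrence is 4 intervals after the first: 4 × 42 = 168 days after Sep 8, 2000.
Sep has 30 days — 22 days to the end of Sep leaves 146.
Oct has 31 days (115 left).
Nov has 30 days (85 left).
Dec has 31 days (54 left).
Jan has 31 days (23 left).
23 days into Feb → Feb 23, 2001.

Feb 23, 2001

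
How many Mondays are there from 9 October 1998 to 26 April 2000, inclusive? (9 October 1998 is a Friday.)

81

9 October 1998 is a Friday; the first Monday on or after it is 12 October 1998 (3 days later).
From 12 October 1998 to 26 April 2000: 80 + 365 + 117 = 562 days (rest of 1998, 1999, to 26 April 2000 in 2000).
562 ÷ 7 = 80 full weeks with remainder 2, so 80 more Mondays after the first → 81.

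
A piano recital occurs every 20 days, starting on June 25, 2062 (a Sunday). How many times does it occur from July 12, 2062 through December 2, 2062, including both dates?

8

Occurrences land 20·i days after June 25, 2062 for i = 0, 1, 2, …
July 12, 2062 is 17 days after the start; 17 ÷ 20 = 0 remainder 17; since the remainder is 17, round up to i = 1. First occurrence in the window: #2 on July 15, 2062 (1×20 = 20 days in).
December 2, 2062 is 160 days after the start; 160 ÷ 20 = 8 remainder 0. Last occurrence in the window: #9 on December 2, 2062.
Occurrences #2 through #9: 8 in total.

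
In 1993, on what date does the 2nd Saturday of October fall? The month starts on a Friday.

October 1993 begins on a Friday, so the first Saturday is October 2 (1 day later).
The 2nd Saturday is 1 weeks later: 2 + 7 = 9.

October 9, 1993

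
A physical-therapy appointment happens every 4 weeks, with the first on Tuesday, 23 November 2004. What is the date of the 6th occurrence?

The 6th occurrence is 5 intervals after the first: 5 × 28 = 140 days after 23 November 2004.
November has 30 days — 7 days to the end of November leaves 133.
December has 31 days (102 left).
January has 31 days (71 left).
February has 28 days (43 left).
March has 31 days (12 left).
12 days into April → 12 April 2005.

12 April 2005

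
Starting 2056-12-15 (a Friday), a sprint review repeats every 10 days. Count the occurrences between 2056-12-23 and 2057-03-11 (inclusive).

8

Occurrences land 10·i days after 2056-12-15 for i = 0, 1, 2, …
2056-12-23 is 8 days after the start; 8 ÷ 10 = 0 remainder 8; since the remainder is 8, round up to i = 1. First occurrence in the window: #2 on 2056-12-25 (1×10 = 10 days in).
2057-03-11 is 86 days after the start; 86 ÷ 10 = 8 remainder 6. Last occurrence in the window: #9 on 2057-03-05.
Occurrences #2 through #9: 8 in total.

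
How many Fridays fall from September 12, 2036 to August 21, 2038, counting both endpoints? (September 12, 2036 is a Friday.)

102

September 12, 2036 is a Friday; the first Friday on or after it is September 12, 2036.
From September 12, 2036 to August 21, 2038: 110 + 365 + 233 = 708 days (rest of 2036, 2037, to August 21, 2038 in 2038).
708 ÷ 7 = 101 full weeks with remainder 1, so 101 more Fridays after the first → 102.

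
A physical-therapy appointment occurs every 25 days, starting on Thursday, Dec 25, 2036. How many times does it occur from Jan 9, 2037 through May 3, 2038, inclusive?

Occurrences land 25·i days after Dec 25, 2036 for i = 0, 1, 2, …
Jan 9, 2037 is 15 days after the start; 15 ÷ 25 = 0 remainder 15; since the remainder is 15, round up to i = 1. First occurrence in the window: #2 on Jan 19, 2037 (1×25 = 25 days in).
May 3, 2038 is 494 days after the start; 494 ÷ 25 = 19 remainder 19. Last occurrence in the window: #20 on Apr 14, 2038.
Occurrences #2 through #20: 19 in total.

19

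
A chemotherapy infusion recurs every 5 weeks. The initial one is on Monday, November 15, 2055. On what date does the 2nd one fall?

December 20, 2055

The 2nd occurrence is 1 interval after the first: 1 × 35 = 35 days after November 15, 2055.
November has 30 days — 15 days to the end of November leaves 20.
20 days into December → December 20, 2055.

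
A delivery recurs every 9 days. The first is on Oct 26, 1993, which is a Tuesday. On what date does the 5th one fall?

The 5th occurrence is 4 intervals after the first: 4 × 9 = 36 days after Oct 26, 1993.
Oct has 31 days — 5 days to the end of Oct leaves 31.
Nov has 30 days (1 left).
1 day into Dec → Dec 1, 1993.

Dec 1, 1993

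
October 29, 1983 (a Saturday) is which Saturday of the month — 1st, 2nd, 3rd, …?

Day 29 falls in week ⌈29/7⌉ of the month.
Days 1–7 hold the 1st Saturday, 8–14 the 2nd, 15–21 the 3rd, 22–28 the 4th, 29–31 the 5th.
29 is in the range for the 5th.

5th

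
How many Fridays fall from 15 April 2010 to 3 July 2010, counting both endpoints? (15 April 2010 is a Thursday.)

15 April 2010 is a Thursday; the first Friday on or after it is 16 April 2010 (1 day later).
From 16 April 2010 to 3 July 2010: 14 + 31 + 30 + 3 = 78 days (rest of April, May, June, July).
78 ÷ 7 = 11 full weeks with remainder 1, so 11 more Fridays after the first → 12.

12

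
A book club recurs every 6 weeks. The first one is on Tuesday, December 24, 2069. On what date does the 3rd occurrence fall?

The 3rd occurrence is 2 intervals after the first: 2 × 42 = 84 days after December 24, 2069.
December has 31 days — 7 days to the end of December leaves 77.
January has 31 days (46 left).
February has 28 days (18 left).
18 days into March → March 18, 2070.

March 18, 2070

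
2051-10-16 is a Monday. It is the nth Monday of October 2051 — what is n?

3rd

Day 16 falls in week ⌈16/7⌉ of the month.
Days 1–7 hold the 1st Monday, 8–14 the 2nd, 15–21 the 3rd, 22–28 the 4th, 29–31 the 5th.
16 is in the range for the 3rd.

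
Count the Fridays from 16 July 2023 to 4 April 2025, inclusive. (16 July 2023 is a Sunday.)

90

16 July 2023 is a Sunday; the first Friday on or after it is 21 July 2023 (5 days later).
From 21 July 2023 to 4 April 2025: 163 + 366 + 94 = 623 days (rest of 2023, 2024, to 4 April 2025 in 2025).
623 ÷ 7 = 89 full weeks with remainder 0, so 89 more Fridays after the first → 90.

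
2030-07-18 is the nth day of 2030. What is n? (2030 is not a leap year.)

Days in months before July: 31 + 28 + 31 + 30 + 31 + 30 = 181.
Plus 18 days into July → day 199.

199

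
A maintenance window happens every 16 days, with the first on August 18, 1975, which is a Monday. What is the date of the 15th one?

The 15th occurrence is 14 intervals after the first: 14 × 16 = 224 days after August 18, 1975.
August has 31 days — 13 days to the end of August leaves 211.
September has 30 days (181 left).
October has 31 days (150 left).
November has 30 days (120 left).
December has 31 days (89 left).
January has 31 days (58 left).
February has 29 days (29 left).
29 days into March → March 29, 1976.

March 29, 1976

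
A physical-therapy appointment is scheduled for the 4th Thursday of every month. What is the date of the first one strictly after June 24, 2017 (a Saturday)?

June 2017 starts on a Thursday; its first Thursday is the 1st, so the 4th Thursday is the 22nd — June 22, 2017.
That is not after June 24, 2017, so look at July 2017.
July 2017 starts on a Saturday; its first Thursday is the 6th, so the 4th Thursday is the 27th — July 27, 2017.

July 27, 2017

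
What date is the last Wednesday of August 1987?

August 26, 1987

August 1987 begins on a Saturday, so the first Wednesday is August 5 (4 days later).
August 1987 has 31 days. Adding weeks: 5, 12, 19, 26 — the last one ≤ 31 is the 26th.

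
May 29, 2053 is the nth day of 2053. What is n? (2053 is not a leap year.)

149

Days in months before May: 31 + 28 + 31 + 30 = 120.
Plus 29 days into May → day 149.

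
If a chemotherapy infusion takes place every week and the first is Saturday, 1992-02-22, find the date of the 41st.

The 41st occurrence is 40 intervals after the first: 40 × 7 = 280 days after 1992-02-22.
February has 29 days — 7 days to the end of February leaves 273.
March has 31 days (242 left).
April has 30 days (212 left).
May has 31 days (181 left).
June has 30 days (151 left).
July has 31 days (120 left).
August has 31 days (89 left).
September has 30 days (59 left).
October has 31 days (28 left).
28 days into November → 1992-11-28.

1992-11-28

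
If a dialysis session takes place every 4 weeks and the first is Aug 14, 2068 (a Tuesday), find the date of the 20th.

The 20th occurrence is 19 intervals after the first: 19 × 28 = 532 days after Aug 14, 2068.
Aug has 31 days — 17 days to the end of Aug leaves 515.
From end of Aug to end of 2068 is 122 days (393 left).
2069 has 365 days (28 left).
28 days into Jan → Jan 28, 2070.

Jan 28, 2070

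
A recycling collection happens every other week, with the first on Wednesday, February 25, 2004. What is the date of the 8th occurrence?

The 8th occurrence is 7 intervals after the first: 7 × 14 = 98 days after February 25, 2004.
February has 29 days — 4 days to the end of February leaves 94.
March has 31 days (63 left).
April has 30 days (33 left).
May has 31 days (2 left).
2 days into June → June 2, 2004.

June 2, 2004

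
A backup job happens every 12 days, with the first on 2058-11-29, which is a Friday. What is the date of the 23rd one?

2059-08-20

The 23rd occurrence is 22 intervals after the first: 22 × 12 = 264 days after 2058-11-29.
November has 30 days — 1 day to the end of November leaves 263.
December has 31 days (232 left).
January has 31 days (201 left).
February has 28 days (173 left).
March has 31 days (142 left).
April has 30 days (112 left).
May has 31 days (81 left).
June has 30 days (51 left).
July has 31 days (20 left).
20 days into August → 2059-08-20.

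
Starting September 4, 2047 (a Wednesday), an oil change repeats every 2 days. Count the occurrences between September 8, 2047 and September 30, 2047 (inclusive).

Occurrences land 2·i days after September 4, 2047 for i = 0, 1, 2, …
September 8, 2047 is 4 days after the start; 4 ÷ 2 = 2 remainder 0. First occurrence in the window: #3 on September 8, 2047 (2×2 = 4 days in).
September 30, 2047 is 26 days after the start; 26 ÷ 2 = 13 remainder 0. Last occurrence in the window: #14 on September 30, 2047.
Occurrences #3 through #14: 12 in total.

12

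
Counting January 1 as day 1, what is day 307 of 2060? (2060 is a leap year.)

January has 31 days (307 − 31 = 276 remain).
February has 29 days (276 − 29 = 247 remain).
March has 31 days (247 − 31 = 216 remain).
April has 30 days (216 − 30 = 186 remain).
May has 31 days (186 − 31 = 155 remain).
June has 30 days (155 − 30 = 125 remain).
July has 31 days (125 − 31 = 94 remain).
August has 31 days (94 − 31 = 63 remain).
September has 30 days (63 − 30 = 33 remain).
October has 31 days (33 − 31 = 2 remain).
2 into November → November 2.

2 November 2060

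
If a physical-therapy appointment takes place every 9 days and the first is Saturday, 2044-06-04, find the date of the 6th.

The 6th occurrence is 5 intervals after the first: 5 × 9 = 45 days after 2044-06-04.
June has 30 days — 26 days to the end of June leaves 19.
19 days into July → 2044-07-19.

2044-07-19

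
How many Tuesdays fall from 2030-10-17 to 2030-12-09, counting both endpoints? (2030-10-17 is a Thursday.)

7

2030-10-17 is a Thursday; the first Tuesday on or after it is 2030-10-22 (5 days later).
From 2030-10-22 to 2030-12-09: 9 + 30 + 9 = 48 days (rest of October, November, December).
48 ÷ 7 = 6 full weeks with remainder 6, so 6 more Tuesdays after the first → 7.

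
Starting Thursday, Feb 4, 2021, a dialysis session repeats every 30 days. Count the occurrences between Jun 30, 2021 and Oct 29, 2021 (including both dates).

Occurrences land 30·i days after Feb 4, 2021 for i = 0, 1, 2, …
Jun 30, 2021 is 146 days after the start; 146 ÷ 30 = 4 remainder 26; since the remainder is 26, round up to i = 5. First occurrence in the window: #6 on Jul 4, 2021 (5×30 = 150 days in).
Oct 29, 2021 is 267 days after the start; 267 ÷ 30 = 8 remainder 27. Last occurrence in the window: #9 on Oct 2, 2021.
Occurrences #6 through #9: 4 in total.

4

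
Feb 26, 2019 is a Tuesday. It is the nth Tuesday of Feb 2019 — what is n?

Day 26 falls in week ⌈26/7⌉ of the month.
Days 1–7 hold the 1st Tuesday, 8–14 the 2nd, 15–21 the 3rd, 22–28 the 4th, 29–31 the 5th.
26 is in the range for the 4th.

4th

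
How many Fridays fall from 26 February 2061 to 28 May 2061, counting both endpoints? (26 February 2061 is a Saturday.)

13

26 February 2061 is a Saturday; the first Friday on or after it is 4 March 2061 (6 days later).
From 4 March 2061 to 28 May 2061: 27 + 30 + 28 = 85 days (rest of March, April, May).
85 ÷ 7 = 12 full weeks with remainder 1, so 12 more Fridays after the first → 13.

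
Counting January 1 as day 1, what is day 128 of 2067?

May 8, 2067

Jan has 31 days (128 − 31 = 97 remain).
Feb has 28 days (97 − 28 = 69 remain).
Mar has 31 days (69 − 31 = 38 remain).
Apr has 30 days (38 − 30 = 8 remain).
8 into May → May 8.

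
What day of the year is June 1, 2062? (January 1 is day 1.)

Days in months before June: 31 + 28 + 31 + 30 + 31 = 151.
Plus 1 day into June → day 152.

152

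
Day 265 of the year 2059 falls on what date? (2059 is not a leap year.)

2059-09-22

January has 31 days (265 − 31 = 234 remain).
February has 28 days (234 − 28 = 206 remain).
March has 31 days (206 − 31 = 175 remain).
April has 30 days (175 − 30 = 145 remain).
May has 31 days (145 − 31 = 114 remain).
June has 30 days (114 − 30 = 84 remain).
July has 31 days (84 − 31 = 53 remain).
August has 31 days (53 − 31 = 22 remain).
22 into September → September 22.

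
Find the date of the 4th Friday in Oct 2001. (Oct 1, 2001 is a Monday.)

Oct 2001 begins on a Monday, so the first Friday is Oct 5 (4 days later).
The 4th Friday is 3 weeks later: 5 + 21 = 26.

Oct 26, 2001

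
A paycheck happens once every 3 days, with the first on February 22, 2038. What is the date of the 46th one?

The 46th occurrence is 45 intervals after the first: 45 × 3 = 135 days after February 22, 2038.
February has 28 days — 6 days to the end of February leaves 129.
March has 31 days (98 left).
April has 30 days (68 left).
May has 31 days (37 left).
June has 30 days (7 left).
7 days into July → July 7, 2038.

July 7, 2038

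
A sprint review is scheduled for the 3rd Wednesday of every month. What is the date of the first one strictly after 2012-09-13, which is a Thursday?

2012-09-19

September 2012 starts on a Saturday; its first Wednesday is the 5th, so the 3rd Wednesday is the 19th — 2012-09-19.
2012-09-19 is after 2012-09-13, so that is the next one.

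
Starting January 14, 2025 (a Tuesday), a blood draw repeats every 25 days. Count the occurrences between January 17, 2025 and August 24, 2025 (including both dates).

Occurrences land 25·i days after January 14, 2025 for i = 0, 1, 2, …
January 17, 2025 is 3 days after the start; 3 ÷ 25 = 0 remainder 3; since the remainder is 3, round up to i = 1. First occurrence in the window: #2 on February 8, 2025 (1×25 = 25 days in).
August 24, 2025 is 222 days after the start; 222 ÷ 25 = 8 remainder 22. Last occurrence in the window: #9 on August 2, 2025.
Occurrences #2 through #9: 8 in total.

8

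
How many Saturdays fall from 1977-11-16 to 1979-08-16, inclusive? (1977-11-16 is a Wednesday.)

1977-11-16 is a Wednesday; the first Saturday on or after it is 1977-11-19 (3 days later).
From 1977-11-19 to 1979-08-16: 42 + 365 + 228 = 635 days (rest of 1977, 1978, to 1979-08-16 in 1979).
635 ÷ 7 = 90 full weeks with remainder 5, so 90 more Saturdays after the first → 91.

91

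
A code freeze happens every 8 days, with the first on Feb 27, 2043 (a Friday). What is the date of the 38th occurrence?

Dec 20, 2043

The 38th occurrence is 37 intervals after the first: 37 × 8 = 296 days after Feb 27, 2043.
Feb has 28 days — 1 day to the end of Feb leaves 295.
Mar has 31 days (264 left).
Apr has 30 days (234 left).
May has 31 days (203 left).
Jun has 30 days (173 left).
Jul has 31 days (142 left).
Aug has 31 days (111 left).
Sep has 30 days (81 left).
Oct has 31 days (50 left).
Nov has 30 days (20 left).
20 days into Dec → Dec 20, 2043.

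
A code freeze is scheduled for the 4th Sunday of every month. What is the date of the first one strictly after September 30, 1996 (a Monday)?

October 27, 1996

September 1996 starts on a Sunday; its first Sunday is the 1st, so the 4th Sunday is the 22nd — September 22, 1996.
That is not after September 30, 1996, so look at October 1996.
October 1996 starts on a Tuesday; its first Sunday is the 6th, so the 4th Sunday is the 27th — October 27, 1996.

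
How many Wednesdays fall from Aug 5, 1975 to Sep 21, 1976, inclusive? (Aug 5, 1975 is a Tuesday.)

59

Aug 5, 1975 is a Tuesday; the first Wednesday on or after it is Aug 6, 1975 (1 day later).
From Aug 6, 1975 to Sep 21, 1976: 147 + 265 = 412 days (rest of 1975, to Sep 21, 1976 in 1976).
412 ÷ 7 = 58 full weeks with remainder 6, so 58 more Wednesdays after the first → 59.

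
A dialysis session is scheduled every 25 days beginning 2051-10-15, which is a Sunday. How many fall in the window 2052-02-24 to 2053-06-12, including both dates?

19

Occurrences land 25·i days after 2051-10-15 for i = 0, 1, 2, …
2052-02-24 is 132 days after the start; 132 ÷ 25 = 5 remainder 7; since the remainder is 7, round up to i = 6. First occurrence in the window: #7 on 2052-03-13 (6×25 = 150 days in).
2053-06-12 is 606 days after the start; 606 ÷ 25 = 24 remainder 6. Last occurrence in the window: #25 on 2053-06-06.
Occurrences #7 through #25: 19 in total.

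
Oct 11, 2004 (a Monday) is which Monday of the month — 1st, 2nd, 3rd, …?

2nd

Day 11 falls in week ⌈11/7⌉ of the month.
Days 1–7 hold the 1st Monday, 8–14 the 2nd, 15–21 the 3rd, 22–28 the 4th, 29–31 the 5th.
11 is in the range for the 2nd.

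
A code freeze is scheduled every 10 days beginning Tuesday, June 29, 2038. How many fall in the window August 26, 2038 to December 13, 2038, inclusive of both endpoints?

Occurrences land 10·i days after June 29, 2038 for i = 0, 1, 2, …
August 26, 2038 is 58 days after the start; 58 ÷ 10 = 5 remainder 8; since the remainder is 8, round up to i = 6. First occurrence in the window: #7 on August 28, 2038 (6×10 = 60 days in).
December 13, 2038 is 167 days after the start; 167 ÷ 10 = 16 remainder 7. Last occurrence in the window: #17 on December 6, 2038.
Occurrences #7 through #17: 11 in total.

11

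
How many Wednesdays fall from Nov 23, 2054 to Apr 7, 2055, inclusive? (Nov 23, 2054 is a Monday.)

Nov 23, 2054 is a Monday; the first Wednesday on or after it is Nov 25, 2054 (2 days later).
From Nov 25, 2054 to Apr 7, 2055: 5 + 31 + 31 + 28 + 31 + 7 = 133 days (rest of Nov, Dec, Jan, Feb, Mar, Apr).
133 ÷ 7 = 19 full weeks with remainder 0, so 19 more Wednesdays after the first → 20.

20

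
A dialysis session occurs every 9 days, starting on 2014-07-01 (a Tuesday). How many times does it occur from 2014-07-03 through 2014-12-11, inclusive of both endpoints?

18

Occurrences land 9·i days after 2014-07-01 for i = 0, 1, 2, …
2014-07-03 is 2 days after the start; 2 ÷ 9 = 0 remainder 2; since the remainder is 2, round up to i = 1. First occurrence in the window: #2 on 2014-07-10 (1×9 = 9 days in).
2014-12-11 is 163 days after the start; 163 ÷ 9 = 18 remainder 1. Last occurrence in the window: #19 on 2014-12-10.
Occurrences #2 through #19: 18 in total.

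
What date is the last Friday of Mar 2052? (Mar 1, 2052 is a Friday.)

Mar 29, 2052

Mar 2052 begins on a Friday, so the first Friday is Mar 1.
Mar 2052 has 31 days. Adding weeks: 1, 8, 15, 22, 29 — the last one ≤ 31 is the 29th.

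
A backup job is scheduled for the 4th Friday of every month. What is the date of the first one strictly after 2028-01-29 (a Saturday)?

January 2028 starts on a Saturday; its first Friday is the 7th, so the 4th Friday is the 28th — 2028-01-28.
That is not after 2028-01-29, so look at February 2028.
February 2028 starts on a Tuesday; its first Friday is the 4th, so the 4th Friday is the 25th — 2028-02-25.

2028-02-25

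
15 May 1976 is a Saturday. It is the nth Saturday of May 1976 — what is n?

3rd

Day 15 falls in week ⌈15/7⌉ of the month.
Days 1–7 hold the 1st Saturday, 8–14 the 2nd, 15–21 the 3rd, 22–28 the 4th, 29–31 the 5th.
15 is in the range for the 3rd.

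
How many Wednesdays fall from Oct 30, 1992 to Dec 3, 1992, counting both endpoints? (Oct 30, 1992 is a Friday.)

5

Oct 30, 1992 is a Friday; the first Wednesday on or after it is Nov 4, 1992 (5 days later).
From Nov 4, 1992 to Dec 3, 1992: 26 + 3 = 29 days (rest of Nov, Dec).
29 ÷ 7 = 4 full weeks with remainder 1, so 4 more Wednesdays after the first → 5.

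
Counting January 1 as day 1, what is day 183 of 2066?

January has 31 days (183 − 31 = 152 remain).
February has 28 days (152 − 28 = 124 remain).
March has 31 days (124 − 31 = 93 remain).
April has 30 days (93 − 30 = 63 remain).
May has 31 days (63 − 31 = 32 remain).
June has 30 days (32 − 30 = 2 remain).
2 into July → July 2.

2066-07-02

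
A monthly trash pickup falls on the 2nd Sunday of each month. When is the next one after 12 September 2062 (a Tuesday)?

8 October 2062

September 2062 starts on a Friday; its first Sunday is the 3rd, so the 2nd Sunday is the 10th — 10 September 2062.
That is not after 12 September 2062, so look at October 2062.
October 2062 starts on a Sunday; its first Sunday is the 1st, so the 2nd Sunday is the 8th — 8 October 2062.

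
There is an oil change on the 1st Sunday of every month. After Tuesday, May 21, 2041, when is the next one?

Jun 2, 2041

May 2041 starts on a Wednesday, so its 1st Sunday is May 5, 2041 (4 days in).
That is not after May 21, 2041, so look at Jun 2041.
Jun 2041 starts on a Saturday, so its 1st Sunday is Jun 2, 2041 (1 day in).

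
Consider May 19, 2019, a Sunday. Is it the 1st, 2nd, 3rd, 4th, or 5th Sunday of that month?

3rd

Day 19 falls in week ⌈19/7⌉ of the month.
Days 1–7 hold the 1st Sunday, 8–14 the 2nd, 15–21 the 3rd, 22–28 the 4th, 29–31 the 5th.
19 is in the range for the 3rd.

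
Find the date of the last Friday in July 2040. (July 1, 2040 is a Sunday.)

2040-07-27

July 2040 begins on a Sunday, so the first Friday is July 6 (5 days later).
July 2040 has 31 days. Adding weeks: 6, 13, 20, 27 — the last one ≤ 31 is the 27th.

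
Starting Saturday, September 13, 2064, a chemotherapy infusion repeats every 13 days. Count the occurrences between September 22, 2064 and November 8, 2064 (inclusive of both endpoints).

4

Occurrences land 13·i days after September 13, 2064 for i = 0, 1, 2, …
September 22, 2064 is 9 days after the start; 9 ÷ 13 = 0 remainder 9; since the remainder is 9, round up to i = 1. First occurrence in the window: #2 on September 26, 2064 (1×13 = 13 days in).
November 8, 2064 is 56 days after the start; 56 ÷ 13 = 4 remainder 4. Last occurrence in the window: #5 on November 4, 2064.
Occurrences #2 through #5: 4 in total.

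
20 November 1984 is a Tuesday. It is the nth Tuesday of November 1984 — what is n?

Day 20 falls in week ⌈20/7⌉ of the month.
Days 1–7 hold the 1st Tuesday, 8–14 the 2nd, 15–21 the 3rd, 22–28 the 4th, 29–31 the 5th.
20 is in the range for the 3rd.

3rd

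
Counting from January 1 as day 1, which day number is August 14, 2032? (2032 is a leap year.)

Days in months before August: 31 + 29 + 31 + 30 + 31 + 30 + 31 = 213.
Plus 14 days into August → day 227.

227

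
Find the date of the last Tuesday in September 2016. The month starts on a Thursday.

27 September 2016

September 2016 begins on a Thursday, so the first Tuesday is September 6 (5 days later).
September 2016 has 30 days. Adding weeks: 6, 13, 20, 27 — the last one ≤ 30 is the 27th.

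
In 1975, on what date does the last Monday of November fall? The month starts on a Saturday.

24 November 1975

November 1975 begins on a Saturday, so the first Monday is November 3 (2 days later).
November 1975 has 30 days. Adding weeks: 3, 10, 17, 24 — the last one ≤ 30 is the 24th.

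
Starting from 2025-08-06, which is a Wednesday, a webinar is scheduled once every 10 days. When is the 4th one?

The 4th occurrence is 3 intervals after the first: 3 × 10 = 30 days after 2025-08-06.
August has 31 days — 25 days to the end of August leaves 5.
5 days into September → 2025-09-05.

2025-09-05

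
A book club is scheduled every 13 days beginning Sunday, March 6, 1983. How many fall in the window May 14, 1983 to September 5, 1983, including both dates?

9

Occurrences land 13·i days after March 6, 1983 for i = 0, 1, 2, …
May 14, 1983 is 69 days after the start; 69 ÷ 13 = 5 remainder 4; since the remainder is 4, round up to i = 6. First occurrence in the window: #7 on May 23, 1983 (6×13 = 78 days in).
September 5, 1983 is 183 days after the start; 183 ÷ 13 = 14 remainder 1. Last occurrence in the window: #15 on September 4, 1983.
Occurrences #7 through #15: 9 in total.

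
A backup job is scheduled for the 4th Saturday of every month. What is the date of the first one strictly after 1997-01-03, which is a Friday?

January 1997 starts on a Wednesday; its first Saturday is the 4th, so the 4th Saturday is the 25th — 1997-01-25.
1997-01-25 is after 1997-01-03, so that is the next one.

1997-01-25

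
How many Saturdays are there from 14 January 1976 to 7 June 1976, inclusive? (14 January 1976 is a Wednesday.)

14 January 1976 is a Wednesday; the first Saturday on or after it is 17 January 1976 (3 days later).
From 17 January 1976 to 7 June 1976: 14 + 29 + 31 + 30 + 31 + 7 = 142 days (rest of January, February, March, April, May, June).
142 ÷ 7 = 20 full weeks with remainder 2, so 20 more Saturdays after the first → 21.

21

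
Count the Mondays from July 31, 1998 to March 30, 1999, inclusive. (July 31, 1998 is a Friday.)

35

July 31, 1998 is a Friday; the first Monday on or after it is August 3, 1998 (3 days later).
From August 3, 1998 to March 30, 1999: 28 + 30 + 31 + 30 + 31 + 31 + 28 + 30 = 239 days (rest of August, September, October, November, December, January, February, March).
239 ÷ 7 = 34 full weeks with remainder 1, so 34 more Mondays after the first → 35.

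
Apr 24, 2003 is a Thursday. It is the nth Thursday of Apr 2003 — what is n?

Day 24 falls in week ⌈24/7⌉ of the month.
Days 1–7 hold the 1st Thursday, 8–14 the 2nd, 15–21 the 3rd, 22–28 the 4th, 29–31 the 5th.
24 is in the range for the 4th.

4th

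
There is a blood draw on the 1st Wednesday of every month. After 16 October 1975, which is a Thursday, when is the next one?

October 1975 starts on a Wednesday, so its 1st Wednesday is 1 October 1975.
That is not after 16 October 1975, so look at November 1975.
November 1975 starts on a Saturday, so its 1st Wednesday is 5 November 1975 (4 days in).

5 November 1975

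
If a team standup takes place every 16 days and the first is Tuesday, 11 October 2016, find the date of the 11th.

The 11th occurrence is 10 intervals after the first: 10 × 16 = 160 days after 11 October 2016.
October has 31 days — 20 days to the end of October leaves 140.
November has 30 days (110 left).
December has 31 days (79 left).
January has 31 days (48 left).
February has 28 days (20 left).
20 days into March → 20 March 2017.

20 March 2017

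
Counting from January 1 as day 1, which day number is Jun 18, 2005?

169

Days in months before Jun: 31 + 28 + 31 + 30 + 31 = 151.
Plus 18 days into Jun → day 169.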